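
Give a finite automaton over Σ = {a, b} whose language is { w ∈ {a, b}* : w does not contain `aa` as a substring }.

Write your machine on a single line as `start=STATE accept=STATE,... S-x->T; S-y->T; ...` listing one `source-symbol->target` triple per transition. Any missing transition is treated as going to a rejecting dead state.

start=S0; accept=S0,S1; S0-a->S1; S0-b->S0; S1-a->S2; S1-b->S0; S2-a->S2; S2-b->S2

Track partial matches of the forbidden pattern `aa`. State S2 is a dead state reached once `aa` has occurred; every other state accepts. S0 means no part of `aa` is currently matched.
3 states suffice.
        a   b  
>* S0   S1  S0 
 * S1   S2  S0 
   S2   S2  S2 
(> = start, * = accepting)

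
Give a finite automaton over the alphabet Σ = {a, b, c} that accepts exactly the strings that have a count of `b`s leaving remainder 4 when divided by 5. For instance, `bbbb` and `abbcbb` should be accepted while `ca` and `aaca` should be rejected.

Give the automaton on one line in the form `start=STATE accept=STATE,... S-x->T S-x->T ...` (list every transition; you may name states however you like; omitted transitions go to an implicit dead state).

Keep the running count of `b`s modulo 5: each `b` advances along the cycle q0 → q1 → q2 → q3 → q4 → q0 while other symbols loop. Accept at q4.
A 5-state machine:
        a   b   c  
>  q0   q0  q1  q0 
   q1   q1  q2  q1 
   q2   q2  q3  q2 
   q3   q3  q4  q3 
 * q4   q4  q0  q4 
(> = start, * = accepting)

start=q0 accept=q4 q0-a->q0 q0-b->q1 q0-c->q0 q1-a->q1 q1-b->q2 q1-c->q1 q2-a->q2 q2-b->q3 q2-c->q2 q3-a->q3 q3-b->q4 q3-c->q3 q4-a->q4 q4-b->q0 q4-c->q4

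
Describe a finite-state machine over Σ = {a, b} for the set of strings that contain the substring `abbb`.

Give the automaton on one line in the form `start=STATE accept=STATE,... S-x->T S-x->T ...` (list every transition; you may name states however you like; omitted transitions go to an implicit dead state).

States S0..S3 record the length of the longest prefix of `abbb` that matches the current input suffix. Reaching S4 means `abbb` has been seen, and we stay there forever. Accept from S4.
With 5 states:
        a   b  
>  S0   S1  S0 
   S1   S1  S2 
   S2   S1  S3 
   S3   S1  S4 
 * S4   S4  S4 
(> = start, * = accepting)

start=S0 accept=S4 S0-a->S1 S0-b->S0 S1-a->S1 S1-b->S2 S2-a->S1 S2-b->S3 S3-a->S1 S3-b->S4 S4-a->S4 S4-b->S4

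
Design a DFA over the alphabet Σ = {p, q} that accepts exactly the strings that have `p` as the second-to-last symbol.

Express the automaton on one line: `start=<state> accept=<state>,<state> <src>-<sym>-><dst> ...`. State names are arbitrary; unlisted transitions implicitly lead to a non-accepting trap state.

start=S0 accept=S3,S4 S0-p->S1 S0-q->S2 S1-p->S3 S1-q->S4 S2-p->S5 S2-q->S6 S3-p->S3 S3-q->S4 S4-p->S5 S4-q->S6 S5-p->S3 S5-q->S4 S6-p->S5 S6-q->S6

Because acceptance depends on a position counted from the end, the machine has to buffer the most recent 2 symbols. Make each state the string of the last up-to-2 symbols read; on input `x` shift the window left and append `x`. Accept when the buffered window has length 2 and begins with `p`.
7 states suffice.
        p   q  
>  S0   S1  S2 
   S1   S3  S4 
   S2   S5  S6 
 * S3   S3  S4 
 * S4   S5  S6 
   S5   S3  S4 
   S6   S5  S6 
(> = start, * = accepting)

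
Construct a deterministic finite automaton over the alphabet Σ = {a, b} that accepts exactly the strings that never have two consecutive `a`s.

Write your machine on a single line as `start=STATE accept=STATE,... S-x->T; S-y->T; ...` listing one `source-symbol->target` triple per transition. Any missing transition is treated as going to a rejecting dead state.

This is the complement of 'contains `aa`'. Use the same substring-matching states — q0 through q2 holding how much of `aa` has just been matched — but flip the accepting set: everything except the trap q2 accepts.
        a   b  
>* q0   q1  q0 
 * q1   q2  q0 
   q2   q2  q2 
(> = start, * = accepting)

start=q0; accept=q0,q1; q0-a->q1; q0-b->q0; q1-a->q2; q1-b->q0; q2-a->q2; q2-b->q2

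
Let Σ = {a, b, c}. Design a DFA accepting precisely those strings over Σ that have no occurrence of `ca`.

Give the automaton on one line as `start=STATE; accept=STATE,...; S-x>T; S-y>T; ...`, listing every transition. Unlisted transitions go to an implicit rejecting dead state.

start=S0; accept=S0,S1; S0-a>S0; S0-b>S0; S0-c>S1; S1-a>S2; S1-b>S0; S1-c>S1; S2-a>S2; S2-b>S2; S2-c>S2

This is the complement of 'contains `ca`'. Use the same substring-matching states — S0 through S2 holding how much of `ca` has just been matched — but flip the accepting set: everything except the trap S2 accepts.
A 3-state machine:
        a   b   c  
>* S0   S0  S0  S1 
 * S1   S2  S0  S1 
   S2   S2  S2  S2 
(> = start, * = accepting)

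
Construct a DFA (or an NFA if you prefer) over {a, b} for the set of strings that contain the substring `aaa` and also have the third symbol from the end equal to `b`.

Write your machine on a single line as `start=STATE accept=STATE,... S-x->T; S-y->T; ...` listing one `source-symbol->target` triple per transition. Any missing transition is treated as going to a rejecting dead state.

start=q0; accept=q18,q19,q20,q21; q0-a->q1; q0-b->q2; q1-a->q3; q1-b->q4; q2-a->q5; q2-b->q6; q3-a->q7; q3-b->q8; q4-a->q9; q4-b->q10; q5-a->q11; q5-b->q12; q6-a->q13; q6-b->q14; q7-a->q7; q7-b->q15; q8-a->q9; q8-b->q10; q9-a->q11; q9-b->q12; q10-a->q13; q10-b->q14; q11-a->q7; q11-b->q8; q12-a->q9; q12-b->q10; q13-a->q11; q13-b->q12; q14-a->q13; q14-b->q14; q15-a->q16; q15-b->q17; q16-a->q18; q16-b->q19; q17-a->q20; q17-b->q21; q18-a->q7; q18-b->q15; q19-a->q16; q19-b->q17; q20-a->q18; q20-b->q19; q21-a->q20; q21-b->q21

Run two small machines in parallel and take their product. The first has 4 states tracking whether and how much of `aaa` has been seen; the second has 15 states tracking the last 3 symbols read. A product state is a pair (one from each), accepting exactly when both do.
          a    b  
>  q0     q1   q2 
   q1     q3   q4 
   q2     q5   q6 
   q3     q7   q8 
   q4     q9  q10 
   q5    q11  q12 
   q6    q13  q14 
   q7     q7  q15 
   q8     q9  q10 
   q9    q11  q12 
   q10   q13  q14 
   q11    q7   q8 
   q12    q9  q10 
   q13   q11  q12 
   q14   q13  q14 
   q15   q16  q17 
   q16   q18  q19 
   q17   q20  q21 
 * q18    q7  q15 
 * q19   q16  q17 
 * q20   q18  q19 
 * q21   q20  q21 
(> = start, * = accepting)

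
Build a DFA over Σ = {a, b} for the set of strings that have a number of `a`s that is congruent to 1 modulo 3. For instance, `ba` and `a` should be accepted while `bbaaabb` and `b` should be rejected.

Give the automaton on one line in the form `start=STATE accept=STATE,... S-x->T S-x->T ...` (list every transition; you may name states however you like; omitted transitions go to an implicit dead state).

The only thing that matters is how many `a`s have appeared, reduced mod 3. Use one state per residue: S0 for 0, …, S2 for 2. Reading `a` moves to the next residue; anything else stays put. S1 is accepting.
A 3-state machine:
        a   b  
>  S0   S1  S0 
 * S1   S2  S1 
   S2   S0  S2 
(> = start, * = accepting)

start=S0 accept=S1 S0-a->S1 S0-b->S0 S1-a->S2 S1-b->S1 S2-a->S0 S2-b->S2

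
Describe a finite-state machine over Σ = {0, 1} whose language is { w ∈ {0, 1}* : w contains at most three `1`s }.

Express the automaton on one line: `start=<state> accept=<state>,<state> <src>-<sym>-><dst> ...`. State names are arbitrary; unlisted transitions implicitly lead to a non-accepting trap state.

Only the number of `1`s matters, and only up to 4. Make a chain q0 → q1 → q2 → q3 → q4 advanced by each `1` (with q4 absorbing); every other symbol self-loops. The accepting set is {q0, q1, q2, q3}.
A 5-state machine:
        0   1  
>* q0   q0  q1 
 * q1   q1  q2 
 * q2   q2  q3 
 * q3   q3  q4 
   q4   q4  q4 
(> = start, * = accepting)

start=q0 accept=q0,q1,q2,q3 q0-0->q0 q0-1->q1 q1-0->q1 q1-1->q2 q2-0->q2 q2-1->q3 q3-0->q3 q3-1->q4 q4-0->q4 q4-1->q4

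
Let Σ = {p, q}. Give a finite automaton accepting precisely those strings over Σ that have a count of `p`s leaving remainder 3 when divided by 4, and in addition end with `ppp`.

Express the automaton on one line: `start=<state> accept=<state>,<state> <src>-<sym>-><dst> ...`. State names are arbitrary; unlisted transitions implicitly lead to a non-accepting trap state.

start=S0 accept=S4 S0-p->S1 S0-q->S0 S1-p->S2 S1-q->S3 S2-p->S4 S2-q->S5 S3-p->S5 S3-q->S3 S4-p->S0 S4-q->S6 S5-p->S6 S5-q->S5 S6-p->S0 S6-q->S6

Build one automaton per condition and run them in lockstep. One (4 states) tracks the count of `p`s modulo 4; the other (4 states) tracks how much of the suffix `ppp` has currently been matched. Each combined state is a pair, one component from each; accept when both components accept. After merging equivalent states the machine shrinks.
With 7 states:
        p   q  
>  S0   S1  S0 
   S1   S2  S3 
   S2   S4  S5 
   S3   S5  S3 
 * S4   S0  S6 
   S5   S6  S5 
   S6   S0  S6 
(> = start, * = accepting)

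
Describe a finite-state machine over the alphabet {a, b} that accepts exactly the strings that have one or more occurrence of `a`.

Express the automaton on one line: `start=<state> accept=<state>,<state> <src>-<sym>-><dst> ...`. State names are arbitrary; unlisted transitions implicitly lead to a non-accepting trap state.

Only the number of `a`s matters, and only up to 2. Make a chain s0 → s1 → s2 advanced by each `a` (with s2 absorbing); every other symbol self-loops. The accepting set is {s1, s2}.
3 states suffice.
        a   b  
>  s0   s1  s0 
 * s1   s2  s1 
 * s2   s2  s2 
(> = start, * = accepting)

start=s0 accept=s1,s2 s0-a->s1 s0-b->s0 s1-a->s2 s1-b->s1 s2-a->s2 s2-b->s2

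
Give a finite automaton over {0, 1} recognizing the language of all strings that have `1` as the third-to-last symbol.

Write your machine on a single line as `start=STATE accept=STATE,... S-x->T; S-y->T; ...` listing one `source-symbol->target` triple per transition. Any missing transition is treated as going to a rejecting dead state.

start=q0; accept=q11,q12,q13,q14; q0-0->q1; q0-1->q2; q1-0->q3; q1-1->q4; q2-0->q5; q2-1->q6; q3-0->q7; q3-1->q8; q4-0->q9; q4-1->q10; q5-0->q11; q5-1->q12; q6-0->q13; q6-1->q14; q7-0->q7; q7-1->q8; q8-0->q9; q8-1->q10; q9-0->q11; q9-1->q12; q10-0->q13; q10-1->q14; q11-0->q7; q11-1->q8; q12-0->q9; q12-1->q10; q13-0->q11; q13-1->q12; q14-0->q13; q14-1->q14

Because acceptance depends on a position counted from the end, the machine has to buffer the most recent 3 symbols. Make each state the string of the last up-to-3 symbols read; on input `x` shift the window left and append `x`. Accept when the buffered window has length 3 and begins with `1`.
15 states suffice.
          0    1  
>  q0     q1   q2 
   q1     q3   q4 
   q2     q5   q6 
   q3     q7   q8 
   q4     q9  q10 
   q5    q11  q12 
   q6    q13  q14 
   q7     q7   q8 
   q8     q9  q10 
   q9    q11  q12 
   q10   q13  q14 
 * q11    q7   q8 
 * q12    q9  q10 
 * q13   q11  q12 
 * q14   q13  q14 
(> = start, * = accepting)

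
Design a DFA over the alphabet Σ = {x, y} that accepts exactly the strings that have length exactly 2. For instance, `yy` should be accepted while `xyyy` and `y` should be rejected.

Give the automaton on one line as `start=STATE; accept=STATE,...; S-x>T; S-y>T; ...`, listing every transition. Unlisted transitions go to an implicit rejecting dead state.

start=q0; accept=q2; q0-x>q1; q0-y>q1; q1-x>q2; q1-y>q2; q2-x>q3; q2-y>q3; q3-x>q3; q3-y>q3

Count input length up to 3: every symbol moves from q0 toward q3, which means 'more than 2' and absorbs. Accept from {q2}.
4 states suffice.
        x   y  
>  q0   q1  q1 
   q1   q2  q2 
 * q2   q3  q3 
   q3   q3  q3 
(> = start, * = accepting)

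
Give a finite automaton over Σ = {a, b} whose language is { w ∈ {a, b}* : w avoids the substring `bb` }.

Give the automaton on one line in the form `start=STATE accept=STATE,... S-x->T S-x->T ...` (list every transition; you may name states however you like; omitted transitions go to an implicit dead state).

start=s0 accept=s0,s1 s0-a->s0 s0-b->s1 s1-a->s0 s1-b->s2 s2-a->s2 s2-b->s2

This is the complement of 'contains `bb`'. Use the same substring-matching states — s0 through s2 holding how much of `bb` has just been matched — but flip the accepting set: everything except the trap s2 accepts.
A 3-state machine:
        a   b  
>* s0   s0  s1 
 * s1   s0  s2 
   s2   s2  s2 
(> = start, * = accepting)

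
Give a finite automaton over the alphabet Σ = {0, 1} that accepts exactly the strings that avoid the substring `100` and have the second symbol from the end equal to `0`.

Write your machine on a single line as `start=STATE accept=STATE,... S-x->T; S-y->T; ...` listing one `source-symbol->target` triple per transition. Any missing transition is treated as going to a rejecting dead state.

start=q0; accept=q3,q4; q0-0->q1; q0-1->q2; q1-0->q3; q1-1->q4; q2-0->q5; q2-1->q6; q3-0->q3; q3-1->q4; q4-0->q5; q4-1->q6; q5-0->q7; q5-1->q4; q6-0->q5; q6-1->q6; q7-0->q7; q7-1->q8; q8-0->q9; q8-1->q10; q9-0->q7; q9-1->q8; q10-0->q9; q10-1->q10

Run two small machines in parallel and take their product. One (4 states) tracks partial matches of the forbidden pattern `100`; the other (7 states) tracks the last 2 symbols read. Each combined state is a pair, one component from each; accept when both components accept.
          0    1  
>  q0     q1   q2 
   q1     q3   q4 
   q2     q5   q6 
 * q3     q3   q4 
 * q4     q5   q6 
   q5     q7   q4 
   q6     q5   q6 
   q7     q7   q8 
   q8     q9  q10 
   q9     q7   q8 
   q10    q9  q10 
(> = start, * = accepting)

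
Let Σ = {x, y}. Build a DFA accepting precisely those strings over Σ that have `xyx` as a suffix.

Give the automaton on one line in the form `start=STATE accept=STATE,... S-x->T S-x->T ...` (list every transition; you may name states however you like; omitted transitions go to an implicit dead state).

start=q0 accept=q3 q0-x->q1 q0-y->q0 q1-x->q1 q1-y->q2 q2-x->q3 q2-y->q0 q3-x->q1 q3-y->q2

Let each state record the length of the longest suffix of the input read so far that is also a prefix of `xyx`. q1 means the last symbol is `x`; q2 means the last 2 symbols are `xy`; q3 means the last 3 symbols are `xyx`. Accept only at q3, where the string currently ends in `xyx`.
4 states suffice.
        x   y  
>  q0   q1  q0 
   q1   q1  q2 
   q2   q3  q0 
 * q3   q1  q2 
(> = start, * = accepting)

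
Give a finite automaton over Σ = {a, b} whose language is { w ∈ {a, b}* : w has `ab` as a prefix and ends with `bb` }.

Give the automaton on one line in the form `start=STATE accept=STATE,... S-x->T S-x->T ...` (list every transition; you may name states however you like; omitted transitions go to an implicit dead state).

Handle the two conditions separately and then intersect. One (4 states) tracks whether the input so far still matches the prefix `ab`; the other (3 states) tracks how much of the suffix `bb` has currently been matched. Each combined state is a pair, one component from each; accept when both components accept. Equivalent product states are then merged.
6 states suffice.
        a   b  
>  s0   s1  s2 
   s1   s2  s3 
   s2   s2  s2 
   s3   s4  s5 
   s4   s4  s3 
 * s5   s4  s5 
(> = start, * = accepting)

start=s0 accept=s5 s0-a->s1 s0-b->s2 s1-a->s2 s1-b->s3 s2-a->s2 s2-b->s2 s3-a->s4 s3-b->s5 s4-a->s4 s4-b->s3 s5-a->s4 s5-b->s5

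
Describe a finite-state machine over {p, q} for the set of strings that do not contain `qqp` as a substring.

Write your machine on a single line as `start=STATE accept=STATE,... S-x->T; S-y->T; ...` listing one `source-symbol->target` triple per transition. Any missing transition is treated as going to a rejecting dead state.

start=s0; accept=s0,s1,s2; s0-p->s0; s0-q->s1; s1-p->s0; s1-q->s2; s2-p->s3; s2-q->s2; s3-p->s3; s3-q->s3

Track partial matches of the forbidden pattern `qqp`. State s3 is a dead state reached once `qqp` has occurred; every other state accepts. s0 means no part of `qqp` is currently matched.
A 4-state machine:
        p   q  
>* s0   s0  s1 
 * s1   s0  s2 
 * s2   s3  s2 
   s3   s3  s3 
(> = start, * = accepting)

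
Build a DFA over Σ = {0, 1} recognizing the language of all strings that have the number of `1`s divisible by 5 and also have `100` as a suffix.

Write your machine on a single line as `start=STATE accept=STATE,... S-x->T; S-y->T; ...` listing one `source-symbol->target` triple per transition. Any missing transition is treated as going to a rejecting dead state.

start=A; accept=H; A-0->A; A-1->B; B-0->B; B-1->C; C-0->C; C-1->D; D-0->D; D-1->E; E-0->E; E-1->F; F-0->G; F-1->B; G-0->H; G-1->B; H-0->A; H-1->B

Handle the two conditions separately and then intersect. The first has 5 states tracking the count of `1`s modulo 5; the second has 4 states tracking how much of the suffix `100` has currently been matched. A product state is a pair (one from each), accepting exactly when both do. Minimizing collapses redundant product states.
       0  1 
>  A   A  B 
   B   B  C 
   C   C  D 
   D   D  E 
   E   E  F 
   F   G  B 
   G   H  B 
 * H   A  B 
(> = start, * = accepting)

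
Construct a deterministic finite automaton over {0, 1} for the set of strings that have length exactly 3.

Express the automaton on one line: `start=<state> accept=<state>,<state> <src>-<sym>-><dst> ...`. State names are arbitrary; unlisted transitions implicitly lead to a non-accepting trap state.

start=q0 accept=q3 q0-0->q1 q0-1->q1 q1-0->q2 q1-1->q2 q2-0->q3 q2-1->q3 q3-0->q4 q3-1->q4 q4-0->q4 q4-1->q4

We only need to distinguish lengths 0, 1, …, 3, and '>3'. Chain q0 → q1 → q2 → q3 → q4 on every symbol, with q4 looping. Accepting states: {q3}.
A 5-state machine:
        0   1  
>  q0   q1  q1 
   q1   q2  q2 
   q2   q3  q3 
 * q3   q4  q4 
   q4   q4  q4 
(> = start, * = accepting)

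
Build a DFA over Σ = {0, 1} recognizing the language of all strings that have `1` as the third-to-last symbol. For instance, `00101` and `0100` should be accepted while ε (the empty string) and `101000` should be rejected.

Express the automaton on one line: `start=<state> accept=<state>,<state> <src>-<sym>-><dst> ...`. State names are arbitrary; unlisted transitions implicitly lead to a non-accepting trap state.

start=S0 accept=S11,S12,S13,S14 S0-0->S1 S0-1->S2 S1-0->S3 S1-1->S4 S2-0->S5 S2-1->S6 S3-0->S7 S3-1->S8 S4-0->S9 S4-1->S10 S5-0->S11 S5-1->S12 S6-0->S13 S6-1->S14 S7-0->S7 S7-1->S8 S8-0->S9 S8-1->S10 S9-0->S11 S9-1->S12 S10-0->S13 S10-1->S14 S11-0->S7 S11-1->S8 S12-0->S9 S12-1->S10 S13-0->S11 S13-1->S12 S14-0->S13 S14-1->S14

Because acceptance depends on a position counted from the end, the machine has to buffer the most recent 3 symbols. Make each state the string of the last up-to-3 symbols read; on input `x` shift the window left and append `x`. Accept when the buffered window has length 3 and begins with `1`.
15 states suffice.
          0    1  
>  S0     S1   S2 
   S1     S3   S4 
   S2     S5   S6 
   S3     S7   S8 
   S4     S9  S10 
   S5    S11  S12 
   S6    S13  S14 
   S7     S7   S8 
   S8     S9  S10 
   S9    S11  S12 
   S10   S13  S14 
 * S11    S7   S8 
 * S12    S9  S10 
 * S13   S11  S12 
 * S14   S13  S14 
(> = start, * = accepting)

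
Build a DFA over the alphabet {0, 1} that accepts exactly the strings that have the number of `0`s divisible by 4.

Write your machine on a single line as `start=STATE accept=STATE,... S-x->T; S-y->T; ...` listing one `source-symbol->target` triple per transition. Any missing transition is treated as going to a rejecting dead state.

start=A; accept=A; A-0->B; A-1->A; B-0->C; B-1->B; C-0->D; C-1->C; D-0->A; D-1->D

The only thing that matters is how many `0`s have appeared, reduced mod 4. Use one state per residue: A for 0, …, D for 3. Reading `0` moves to the next residue; anything else stays put. A is accepting.
A 4-state machine:
       0  1 
>* A   B  A 
   B   C  B 
   C   D  C 
   D   A  D 
(> = start, * = accepting)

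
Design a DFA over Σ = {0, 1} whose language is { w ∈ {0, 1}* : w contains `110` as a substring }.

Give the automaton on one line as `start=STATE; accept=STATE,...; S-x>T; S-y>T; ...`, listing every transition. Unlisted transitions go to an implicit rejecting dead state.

States q0..q2 record the length of the longest prefix of `110` that matches the current input suffix. Reaching q3 means `110` has been seen, and we stay there forever. Accept from q3.
With 4 states:
        0   1  
>  q0   q0  q1 
   q1   q0  q2 
   q2   q3  q2 
 * q3   q3  q3 
(> = start, * = accepting)

start=q0; accept=q3; q0-0>q0; q0-1>q1; q1-0>q0; q1-1>q2; q2-0>q3; q2-1>q2; q3-0>q3; q3-1>q3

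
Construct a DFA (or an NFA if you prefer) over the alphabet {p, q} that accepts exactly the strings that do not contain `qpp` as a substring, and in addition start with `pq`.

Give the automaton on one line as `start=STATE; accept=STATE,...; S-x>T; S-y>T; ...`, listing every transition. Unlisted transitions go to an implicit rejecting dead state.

start=s0; accept=s3,s4; s0-p>s1; s0-q>s2; s1-p>s2; s1-q>s3; s2-p>s2; s2-q>s2; s3-p>s4; s3-q>s3; s4-p>s2; s4-q>s3

Run two small machines in parallel and take their product. One (4 states) tracks partial matches of the forbidden pattern `qpp`; the other (4 states) tracks whether the input so far still matches the prefix `pq`. Each combined state is a pair, one component from each; accept when both components accept. Equivalent product states are then merged.
5 states suffice.
        p   q  
>  s0   s1  s2 
   s1   s2  s3 
   s2   s2  s2 
 * s3   s4  s3 
 * s4   s2  s3 
(> = start, * = accepting)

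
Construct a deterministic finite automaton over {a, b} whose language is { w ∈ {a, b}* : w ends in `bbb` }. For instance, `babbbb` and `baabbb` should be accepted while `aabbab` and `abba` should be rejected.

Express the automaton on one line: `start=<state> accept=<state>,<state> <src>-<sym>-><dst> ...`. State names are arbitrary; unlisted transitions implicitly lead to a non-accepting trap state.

start=q0 accept=q3 q0-a->q0 q0-b->q1 q1-a->q0 q1-b->q2 q2-a->q0 q2-b->q3 q3-a->q0 q3-b->q3

Remember how much of `bbb` the current input suffix matches. State q0 means no match yet; q1 means the last symbol is `b`; q2 means the last 2 symbols are `bb`; q3 means the last 3 symbols are `bbb`. Only q3 accepts. On a mismatch, fall back to the longest proper suffix that is still a prefix of `bbb`.
A 4-state machine:
        a   b  
>  q0   q0  q1 
   q1   q0  q2 
   q2   q0  q3 
 * q3   q0  q3 
(> = start, * = accepting)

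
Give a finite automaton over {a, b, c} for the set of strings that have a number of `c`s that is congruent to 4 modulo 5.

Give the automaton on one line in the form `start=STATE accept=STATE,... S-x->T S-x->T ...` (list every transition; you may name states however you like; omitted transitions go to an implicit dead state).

start=q0 accept=q4 q0-a->q0 q0-b->q0 q0-c->q1 q1-a->q1 q1-b->q1 q1-c->q2 q2-a->q2 q2-b->q2 q2-c->q3 q3-a->q3 q3-b->q3 q3-c->q4 q4-a->q4 q4-b->q4 q4-c->q0

Keep the running count of `c`s modulo 5: each `c` advances along the cycle q0 → q1 → q2 → q3 → q4 → q0 while other symbols loop. Accept at q4.
        a   b   c  
>  q0   q0  q0  q1 
   q1   q1  q1  q2 
   q2   q2  q2  q3 
   q3   q3  q3  q4 
 * q4   q4  q4  q0 
(> = start, * = accepting)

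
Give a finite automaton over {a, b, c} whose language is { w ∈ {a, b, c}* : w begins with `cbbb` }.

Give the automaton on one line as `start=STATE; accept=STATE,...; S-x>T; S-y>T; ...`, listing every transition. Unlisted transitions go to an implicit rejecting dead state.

start=S0; accept=S4; S0-a>S5; S0-b>S5; S0-c>S1; S1-a>S5; S1-b>S2; S1-c>S5; S2-a>S5; S2-b>S3; S2-c>S5; S3-a>S5; S3-b>S4; S3-c>S5; S4-a>S4; S4-b>S4; S4-c>S4; S5-a>S5; S5-b>S5; S5-c>S5

Walk along `cbbb` while the input agrees: from S0 take `c` to S1, and so on. Any deviation drops to the rejecting sink S5. Once S4 is reached the prefix is confirmed and every continuation is accepted.
With 6 states:
        a   b   c  
>  S0   S5  S5  S1 
   S1   S5  S2  S5 
   S2   S5  S3  S5 
   S3   S5  S4  S5 
 * S4   S4  S4  S4 
   S5   S5  S5  S5 
(> = start, * = accepting)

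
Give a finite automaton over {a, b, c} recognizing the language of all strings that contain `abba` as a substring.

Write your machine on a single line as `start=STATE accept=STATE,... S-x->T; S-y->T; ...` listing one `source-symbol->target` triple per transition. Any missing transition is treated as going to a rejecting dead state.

start=q0; accept=q4; q0-a->q1; q0-b->q0; q0-c->q0; q1-a->q1; q1-b->q2; q1-c->q0; q2-a->q1; q2-b->q3; q2-c->q0; q3-a->q4; q3-b->q0; q3-c->q0; q4-a->q4; q4-b->q4; q4-c->q4

Track how much of `abba` has been matched so far: state q0 is no progress, q4 is the absorbing accept state reached once `abba` has occurred. Intermediate states record partial matches; on a mismatch, fall back to the longest reusable overlap.
5 states suffice.
        a   b   c  
>  q0   q1  q0  q0 
   q1   q1  q2  q0 
   q2   q1  q3  q0 
   q3   q4  q0  q0 
 * q4   q4  q4  q4 
(> = start, * = accepting)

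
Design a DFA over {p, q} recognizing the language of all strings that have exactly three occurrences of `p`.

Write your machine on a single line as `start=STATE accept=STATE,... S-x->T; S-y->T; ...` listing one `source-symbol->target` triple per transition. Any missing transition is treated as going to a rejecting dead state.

start=S0; accept=S3; S0-p->S1; S0-q->S0; S1-p->S2; S1-q->S1; S2-p->S3; S2-q->S2; S3-p->S4; S3-q->S3; S4-p->S4; S4-q->S4

Count `p`s, saturating at 4: states S0 through S3 mean 0 through 3 `p`s seen; S4 means more than 3. Each `p` increments (capped at S4); other symbols loop. Accept from {S3}.
A 5-state machine:
        p   q  
>  S0   S1  S0 
   S1   S2  S1 
   S2   S3  S2 
 * S3   S4  S3 
   S4   S4  S4 
(> = start, * = accepting)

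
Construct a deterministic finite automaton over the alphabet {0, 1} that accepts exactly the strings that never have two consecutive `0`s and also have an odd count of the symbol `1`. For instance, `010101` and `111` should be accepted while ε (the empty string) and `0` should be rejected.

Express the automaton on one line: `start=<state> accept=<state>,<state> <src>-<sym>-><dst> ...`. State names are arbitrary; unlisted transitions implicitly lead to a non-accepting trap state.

start=S0 accept=S2,S4 S0-0->S1 S0-1->S2 S1-0->S3 S1-1->S2 S2-0->S4 S2-1->S0 S3-0->S3 S3-1->S3 S4-0->S3 S4-1->S0

Handle the two conditions separately and then intersect. The first has 3 states tracking partial matches of the forbidden pattern `00`; the second has 2 states tracking the count of `1`s modulo 2. A product state is a pair (one from each), accepting exactly when both do. Equivalent product states are then merged.
With 5 states:
        0   1  
>  S0   S1  S2 
   S1   S3  S2 
 * S2   S4  S0 
   S3   S3  S3 
 * S4   S3  S0 
(> = start, * = accepting)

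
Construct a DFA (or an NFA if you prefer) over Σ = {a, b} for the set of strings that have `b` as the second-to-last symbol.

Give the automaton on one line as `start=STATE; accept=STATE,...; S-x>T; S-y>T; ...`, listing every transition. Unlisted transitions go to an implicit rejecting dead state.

start=q0; accept=q5,q6; q0-a>q1; q0-b>q2; q1-a>q3; q1-b>q4; q2-a>q5; q2-b>q6; q3-a>q3; q3-b>q4; q4-a>q5; q4-b>q6; q5-a>q3; q5-b>q4; q6-a>q5; q6-b>q6

Because acceptance depends on a position counted from the end, the machine has to buffer the most recent 2 symbols. Make each state the string of the last up-to-2 symbols read; on input `x` shift the window left and append `x`. Accept when the buffered window has length 2 and begins with `b`.
A 7-state machine:
        a   b  
>  q0   q1  q2 
   q1   q3  q4 
   q2   q5  q6 
   q3   q3  q4 
   q4   q5  q6 
 * q5   q3  q4 
 * q6   q5  q6 
(> = start, * = accepting)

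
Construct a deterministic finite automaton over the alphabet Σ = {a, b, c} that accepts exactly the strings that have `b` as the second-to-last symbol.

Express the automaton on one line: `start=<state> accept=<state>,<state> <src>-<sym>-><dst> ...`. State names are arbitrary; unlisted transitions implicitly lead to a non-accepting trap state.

A DFA must remember the last 2 symbols (since which symbol is second-to-last isn't known until the input ends). Use one state per possible window of the last ≤2 symbols; accept from those whose window starts with `b`.
A 13-state machine:
          a    b    c  
>  S0     S1   S2   S3 
   S1     S4   S5   S6 
   S2     S7   S8   S9 
   S3    S10  S11  S12 
   S4     S4   S5   S6 
   S5     S7   S8   S9 
   S6    S10  S11  S12 
 * S7     S4   S5   S6 
 * S8     S7   S8   S9 
 * S9    S10  S11  S12 
   S10    S4   S5   S6 
   S11    S7   S8   S9 
   S12   S10  S11  S12 
(> = start, * = accepting)

start=S0 accept=S7,S8,S9 S0-a->S1 S0-b->S2 S0-c->S3 S1-a->S4 S1-b->S5 S1-c->S6 S2-a->S7 S2-b->S8 S2-c->S9 S3-a->S10 S3-b->S11 S3-c->S12 S4-a->S4 S4-b->S5 S4-c->S6 S5-a->S7 S5-b->S8 S5-c->S9 S6-a->S10 S6-b->S11 S6-c->S12 S7-a->S4 S7-b->S5 S7-c->S6 S8-a->S7 S8-b->S8 S8-c->S9 S9-a->S10 S9-b->S11 S9-c->S12 S10-a->S4 S10-b->S5 S10-c->S6 S11-a->S7 S11-b->S8 S11-c->S9 S12-a->S10 S12-b->S11 S12-c->S12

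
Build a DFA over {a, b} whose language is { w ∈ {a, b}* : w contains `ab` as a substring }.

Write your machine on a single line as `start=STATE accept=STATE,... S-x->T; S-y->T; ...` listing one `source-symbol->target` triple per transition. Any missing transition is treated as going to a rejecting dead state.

Track how much of `ab` has been matched so far: state q0 is no progress, q2 is the absorbing accept state reached once `ab` has occurred. Intermediate states record partial matches; on a mismatch, fall back to the longest reusable overlap.
3 states suffice.
        a   b  
>  q0   q1  q0 
   q1   q1  q2 
 * q2   q2  q2 
(> = start, * = accepting)

start=q0; accept=q2; q0-a->q1; q0-b->q0; q1-a->q1; q1-b->q2; q2-a->q2; q2-b->q2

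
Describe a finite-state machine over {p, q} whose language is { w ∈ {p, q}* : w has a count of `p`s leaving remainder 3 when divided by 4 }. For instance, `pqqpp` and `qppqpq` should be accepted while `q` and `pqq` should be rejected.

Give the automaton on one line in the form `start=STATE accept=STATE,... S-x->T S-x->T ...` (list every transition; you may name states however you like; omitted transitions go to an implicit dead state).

start=A accept=D A-p->B A-q->A B-p->C B-q->B C-p->D C-q->C D-p->A D-q->D

The only thing that matters is how many `p`s have appeared, reduced mod 4. Use one state per residue: A for 0, …, D for 3. Reading `p` moves to the next residue; anything else stays put. D is accepting.
4 states suffice.
       p  q 
>  A   B  A 
   B   C  B 
   C   D  C 
 * D   A  D 
(> = start, * = accepting)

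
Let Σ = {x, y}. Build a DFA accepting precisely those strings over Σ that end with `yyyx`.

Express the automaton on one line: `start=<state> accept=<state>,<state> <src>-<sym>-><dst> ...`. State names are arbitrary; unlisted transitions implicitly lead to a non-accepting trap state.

Remember how much of `yyyx` the current input suffix matches. State S0 means no match yet; S1 means the last symbol is `y`; S2 means the last 2 symbols are `yy`; S3 means the last 3 symbols are `yyy`; S4 means the last 4 symbols are `yyyx`. Only S4 accepts. On a mismatch, fall back to the longest proper suffix that is still a prefix of `yyyx`.
5 states suffice.
        x   y  
>  S0   S0  S1 
   S1   S0  S2 
   S2   S0  S3 
   S3   S4  S3 
 * S4   S0  S1 
(> = start, * = accepting)

start=S0 accept=S4 S0-x->S0 S0-y->S1 S1-x->S0 S1-y->S2 S2-x->S0 S2-y->S3 S3-x->S4 S3-y->S3 S4-x->S0 S4-y->S1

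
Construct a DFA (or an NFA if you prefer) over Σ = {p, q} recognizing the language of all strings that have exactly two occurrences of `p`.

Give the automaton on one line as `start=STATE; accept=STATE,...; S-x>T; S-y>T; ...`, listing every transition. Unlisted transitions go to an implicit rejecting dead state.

Only the number of `p`s matters, and only up to 3. Make a chain A → B → C → D advanced by each `p` (with D absorbing); every other symbol self-loops. The accepting set is {C}.
With 4 states:
       p  q 
>  A   B  A 
   B   C  B 
 * C   D  C 
   D   D  D 
(> = start, * = accepting)

start=A; accept=C; A-p>B; A-q>A; B-p>C; B-q>B; C-p>D; C-q>C; D-p>D; D-q>D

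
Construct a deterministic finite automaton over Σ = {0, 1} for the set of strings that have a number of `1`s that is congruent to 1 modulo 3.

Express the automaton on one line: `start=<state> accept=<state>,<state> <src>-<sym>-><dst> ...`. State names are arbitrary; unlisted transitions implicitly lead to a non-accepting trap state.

start=s0 accept=s1 s0-0->s0 s0-1->s1 s1-0->s1 s1-1->s2 s2-0->s2 s2-1->s0

The only thing that matters is how many `1`s have appeared, reduced mod 3. Use one state per residue: s0 for 0, …, s2 for 2. Reading `1` moves to the next residue; anything else stays put. s1 is accepting.
A 3-state machine:
        0   1  
>  s0   s0  s1 
 * s1   s1  s2 
   s2   s2  s0 
(> = start, * = accepting)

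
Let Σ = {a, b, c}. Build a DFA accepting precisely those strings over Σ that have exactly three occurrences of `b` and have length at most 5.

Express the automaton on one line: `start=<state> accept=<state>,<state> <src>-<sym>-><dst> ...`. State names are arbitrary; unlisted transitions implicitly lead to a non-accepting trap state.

start=q0 accept=q9,q11,q12 q0-a->q1 q0-b->q2 q0-c->q1 q1-a->q3 q1-b->q4 q1-c->q3 q2-a->q4 q2-b->q5 q2-c->q4 q3-a->q6 q3-b->q7 q3-c->q6 q4-a->q7 q4-b->q8 q4-c->q7 q5-a->q8 q5-b->q9 q5-c->q8 q6-a->q6 q6-b->q6 q6-c->q6 q7-a->q6 q7-b->q10 q7-c->q6 q8-a->q10 q8-b->q11 q8-c->q10 q9-a->q11 q9-b->q6 q9-c->q11 q10-a->q6 q10-b->q12 q10-c->q6 q11-a->q12 q11-b->q6 q11-c->q12 q12-a->q6 q12-b->q6 q12-c->q6

Build one automaton per condition and run them in lockstep. The first has 5 states tracking the count of `b`s, saturating at 4; the second has 7 states tracking the input length, saturating at 6. A product state is a pair (one from each), accepting exactly when both do. After merging equivalent states the machine shrinks.
A 13-state machine:
          a    b    c  
>  q0     q1   q2   q1 
   q1     q3   q4   q3 
   q2     q4   q5   q4 
   q3     q6   q7   q6 
   q4     q7   q8   q7 
   q5     q8   q9   q8 
   q6     q6   q6   q6 
   q7     q6  q10   q6 
   q8    q10  q11  q10 
 * q9    q11   q6  q11 
   q10    q6  q12   q6 
 * q11   q12   q6  q12 
 * q12    q6   q6   q6 
(> = start, * = accepting)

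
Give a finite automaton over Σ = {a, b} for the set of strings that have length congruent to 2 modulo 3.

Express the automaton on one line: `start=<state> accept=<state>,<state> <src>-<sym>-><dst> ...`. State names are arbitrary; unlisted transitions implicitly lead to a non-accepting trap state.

start=q0 accept=q2 q0-a->q1 q0-b->q1 q1-a->q2 q1-b->q2 q2-a->q0 q2-b->q0

Only the length mod 3 matters, so use a 3-cycle: from any state, every input symbol moves to the next state, wrapping q2 back to q0. Mark q2 accepting.
3 states suffice.
        a   b  
>  q0   q1  q1 
   q1   q2  q2 
 * q2   q0  q0 
(> = start, * = accepting)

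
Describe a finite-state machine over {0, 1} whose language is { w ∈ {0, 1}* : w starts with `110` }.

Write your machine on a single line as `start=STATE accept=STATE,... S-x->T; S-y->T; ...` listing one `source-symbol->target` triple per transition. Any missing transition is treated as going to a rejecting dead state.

Walk along `110` while the input agrees: from s0 take `1` to s1, and so on. Any deviation drops to the rejecting sink s4. Once s3 is reached the prefix is confirmed and every continuation is accepted.
        0   1  
>  s0   s4  s1 
   s1   s4  s2 
   s2   s3  s4 
 * s3   s3  s3 
   s4   s4  s4 
(> = start, * = accepting)

start=s0; accept=s3; s0-0->s4; s0-1->s1; s1-0->s4; s1-1->s2; s2-0->s3; s2-1->s4; s3-0->s3; s3-1->s3; s4-0->s4; s4-1->s4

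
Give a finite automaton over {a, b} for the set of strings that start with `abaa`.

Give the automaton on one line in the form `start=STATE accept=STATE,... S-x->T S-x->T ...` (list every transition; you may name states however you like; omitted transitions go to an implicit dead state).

Check the first 4 symbols one by one: S0 through S3 record how many have matched `abaa` so far; any wrong symbol goes to the dead state S5. After all 4 match we enter the accepting sink S4.
A 6-state machine:
        a   b  
>  S0   S1  S5 
   S1   S5  S2 
   S2   S3  S5 
   S3   S4  S5 
 * S4   S4  S4 
   S5   S5  S5 
(> = start, * = accepting)

start=S0 accept=S4 S0-a->S1 S0-b->S5 S1-a->S5 S1-b->S2 S2-a->S3 S2-b->S5 S3-a->S4 S3-b->S5 S4-a->S4 S4-b->S4 S5-a->S5 S5-b->S5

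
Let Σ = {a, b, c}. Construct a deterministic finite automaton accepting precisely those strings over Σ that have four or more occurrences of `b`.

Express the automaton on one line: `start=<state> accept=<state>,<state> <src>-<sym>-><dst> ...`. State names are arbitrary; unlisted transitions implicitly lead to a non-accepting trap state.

Count `b`s, saturating at 5: states q0 through q4 mean 0 through 4 `b`s seen; q5 means more than 4. Each `b` increments (capped at q5); other symbols loop. Accept from {q4, q5}.
A 6-state machine:
        a   b   c  
>  q0   q0  q1  q0 
   q1   q1  q2  q1 
   q2   q2  q3  q2 
   q3   q3  q4  q3 
 * q4   q4  q5  q4 
 * q5   q5  q5  q5 
(> = start, * = accepting)

start=q0 accept=q4,q5 q0-a->q0 q0-b->q1 q0-c->q0 q1-a->q1 q1-b->q2 q1-c->q1 q2-a->q2 q2-b->q3 q2-c->q2 q3-a->q3 q3-b->q4 q3-c->q3 q4-a->q4 q4-b->q5 q4-c->q4 q5-a->q5 q5-b->q5 q5-c->q5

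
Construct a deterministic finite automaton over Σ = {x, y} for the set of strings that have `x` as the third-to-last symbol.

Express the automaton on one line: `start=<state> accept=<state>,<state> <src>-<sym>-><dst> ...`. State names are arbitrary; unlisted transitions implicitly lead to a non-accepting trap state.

start=S0 accept=S7,S8,S9,S10 S0-x->S1 S0-y->S2 S1-x->S3 S1-y->S4 S2-x->S5 S2-y->S6 S3-x->S7 S3-y->S8 S4-x->S9 S4-y->S10 S5-x->S11 S5-y->S12 S6-x->S13 S6-y->S14 S7-x->S7 S7-y->S8 S8-x->S9 S8-y->S10 S9-x->S11 S9-y->S12 S10-x->S13 S10-y->S14 S11-x->S7 S11-y->S8 S12-x->S9 S12-y->S10 S13-x->S11 S13-y->S12 S14-x->S13 S14-y->S14

A DFA must remember the last 3 symbols (since which symbol is third-to-last isn't known until the input ends). Use one state per possible window of the last ≤3 symbols; accept from those whose window starts with `x`.
          x    y  
>  S0     S1   S2 
   S1     S3   S4 
   S2     S5   S6 
   S3     S7   S8 
   S4     S9  S10 
   S5    S11  S12 
   S6    S13  S14 
 * S7     S7   S8 
 * S8     S9  S10 
 * S9    S11  S12 
 * S10   S13  S14 
   S11    S7   S8 
   S12    S9  S10 
   S13   S11  S12 
   S14   S13  S14 
(> = start, * = accepting)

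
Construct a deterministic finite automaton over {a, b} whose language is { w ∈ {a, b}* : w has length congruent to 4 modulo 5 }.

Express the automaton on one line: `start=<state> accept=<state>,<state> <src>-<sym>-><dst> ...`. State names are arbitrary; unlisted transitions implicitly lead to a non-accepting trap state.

Count input length modulo 5: every symbol advances one step around the cycle S0 → S1 → S2 → S3 → S4 → S0. Accept at S4.
5 states suffice.
        a   b  
>  S0   S1  S1 
   S1   S2  S2 
   S2   S3  S3 
   S3   S4  S4 
 * S4   S0  S0 
(> = start, * = accepting)

start=S0 accept=S4 S0-a->S1 S0-b->S1 S1-a->S2 S1-b->S2 S2-a->S3 S2-b->S3 S3-a->S4 S3-b->S4 S4-a->S0 S4-b->S0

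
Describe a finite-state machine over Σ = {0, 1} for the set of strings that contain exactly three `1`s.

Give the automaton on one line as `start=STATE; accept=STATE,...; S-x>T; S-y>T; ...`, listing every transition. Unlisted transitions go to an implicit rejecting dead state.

Only the number of `1`s matters, and only up to 4. Make a chain A → B → C → D → E advanced by each `1` (with E absorbing); every other symbol self-loops. The accepting set is {D}.
With 5 states:
       0  1 
>  A   A  B 
   B   B  C 
   C   C  D 
 * D   D  E 
   E   E  E 
(> = start, * = accepting)

start=A; accept=D; A-0>A; A-1>B; B-0>B; B-1>C; C-0>C; C-1>D; D-0>D; D-1>E; E-0>E; E-1>E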